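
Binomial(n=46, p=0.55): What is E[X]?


E[X] = n*p = 46 * 0.55 = 25.3

25.3


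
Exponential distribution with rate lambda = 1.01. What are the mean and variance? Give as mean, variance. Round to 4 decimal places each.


mean = 1/lam, var = 1/lam^2
mean = 1 / 1.01 = 100/101 ≈ 0.990099
lam^2 = 1.01^2 = 1.0201
var = 1 / 1.0201 ≈ 0.980296

0.9901, 0.9803


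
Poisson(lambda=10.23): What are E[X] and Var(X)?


E[X] = Var(X) = lambda = 10.23

10.23, 10.23


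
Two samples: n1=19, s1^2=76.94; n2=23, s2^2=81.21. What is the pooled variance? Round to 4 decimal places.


sp^2 = ((n1-1)*s1^2 + (n2-1)*s2^2)/(n1+n2-2)
(n1-1)*s1^2 = 18 * 76.94 = 1384.92
(n2-1)*s2^2 = 22 * 81.21 = 1786.62
numerator = 1384.92 + 1786.62 = 3171.54
n1+n2-2 = 40
sp^2 = 3171.54 / 40 = 79.2885

79.2885


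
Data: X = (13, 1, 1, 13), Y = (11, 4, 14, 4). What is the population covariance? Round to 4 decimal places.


Cov = (1/n)*sum((xi-xbar)(yi-ybar))
n = 4, xbar = 28/4 = 7, ybar = 33/4 = 8.25
sum((xi-xbar)(yi-ybar)) = -18
Cov = -18 / 4 = -4.5

-4.5000


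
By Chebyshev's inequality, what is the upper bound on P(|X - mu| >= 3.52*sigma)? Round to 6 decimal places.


P <= 1/k^2
k^2 = 3.52^2 = 12.3904
1/k^2 = 1 / 12.3904 = 625/7744 ≈ 0.08070764

0.080708


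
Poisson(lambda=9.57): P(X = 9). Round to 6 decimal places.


P = e^(-lam) * lam^k / k!
e^(-9.57) ≈ 0.00006979138
lam^k = 9.57^9 ≈ 673298179.175899
k! = 9! = 362880
P = 0.00006979138 * 673298179.175899 / 362880 ≈ 0.129493

0.129493


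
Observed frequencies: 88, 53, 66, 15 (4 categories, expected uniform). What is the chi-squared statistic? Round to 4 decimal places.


chi2 = sum((O-E)^2/E), E = total/4
total = 222, E = 222/4 = 55.5
(88 - 55.5)^2 / 55.5 = 1056.25 / 55.5 = 4225/222 ≈ 19.031532
(53 - 55.5)^2 / 55.5 = 6.25 / 55.5 = 25/222 ≈ 0.112613
(66 - 55.5)^2 / 55.5 = 110.25 / 55.5 = 147/74 ≈ 1.986486
(15 - 55.5)^2 / 55.5 = 1640.25 / 55.5 = 2187/74 ≈ 29.554054
chi2 = 5626/111 ≈ 50.684685

50.6847


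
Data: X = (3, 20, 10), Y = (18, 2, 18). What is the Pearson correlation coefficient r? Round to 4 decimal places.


r = sum((xi-xbar)(yi-ybar)) / sqrt(sum((xi-xbar)^2) * sum((yi-ybar)^2))
n = 3, xbar = 33/3 = 11, ybar = 38/3 ≈ 12.666667
Sxy = sum((xi-xbar)(yi-ybar)) = -144
Sxx = sum((xi-xbar)^2) = 146
Syy = sum((yi-ybar)^2) = 512/3 ≈ 170.666667
sqrt(Sxx*Syy) ≈ 157.852252
r = Sxy / sqrt(Sxx*Syy) = -144 / 157.852252 ≈ -0.912245

-0.9122


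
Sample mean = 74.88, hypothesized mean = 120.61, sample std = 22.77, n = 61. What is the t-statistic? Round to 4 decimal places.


t = (xbar - mu0) / (s/sqrt(n))
xbar - mu0 = 74.88 - 120.61 = -45.73
sqrt(61) ≈ 7.81024968
s/sqrt(n) = 22.77 / 7.81024968 ≈ 2.91539976
t = -45.73 / 2.91539976 ≈ -15.685671

-15.6857


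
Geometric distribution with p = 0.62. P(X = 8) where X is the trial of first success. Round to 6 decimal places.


P = (1-p)^(k-1) * p
(1-p)^(k-1) = 0.38^7 ≈ 0.001144156
P = 0.001144156 * 0.62 ≈ 0.0007093766

0.000709


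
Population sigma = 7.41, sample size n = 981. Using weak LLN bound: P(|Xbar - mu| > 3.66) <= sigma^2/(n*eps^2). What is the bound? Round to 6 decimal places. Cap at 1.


bound = min(1, sigma^2/(n*eps^2))
sigma^2 = 7.41^2 = 54.9081
n*eps^2 = 981 * 3.66^2 = 981 * 13.3956 = 13141.0836
sigma^2/(n*eps^2) = 54.9081 / 13141.0836 ≈ 0.00417835

0.004178


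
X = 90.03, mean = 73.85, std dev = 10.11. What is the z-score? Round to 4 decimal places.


z = (X - mu) / sigma
X - mu = 90.03 - 73.85 = 16.18
z = 16.18 / 10.11 = 1618/1011 ≈ 1.600396

1.6004


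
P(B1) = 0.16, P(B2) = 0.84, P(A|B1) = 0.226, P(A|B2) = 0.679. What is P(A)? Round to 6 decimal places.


P(A) = P(A|B1)*P(B1) + P(A|B2)*P(B2)
P(A|B1)*P(B1) = 0.226 * 0.16 = 0.03616
P(A|B2)*P(B2) = 0.679 * 0.84 = 0.57036
P(A) = 0.03616 + 0.57036 = 0.60652

0.606520


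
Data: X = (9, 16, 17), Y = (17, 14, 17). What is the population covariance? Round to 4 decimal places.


Cov = (1/n)*sum((xi-xbar)(yi-ybar))
n = 3, xbar = 42/3 = 14, ybar = 48/3 = 16
sum((xi-xbar)(yi-ybar)) = -6
Cov = -6 / 3 = -2

-2.0000


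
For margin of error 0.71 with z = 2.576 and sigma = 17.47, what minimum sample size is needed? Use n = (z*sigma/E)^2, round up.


z*sigma/E = 2.576 * 17.47 / 0.71 = 562534/8875 ≈ 63.384113
(z*sigma/E)^2 ≈ 4017.545740
round up: n = 4018

4018


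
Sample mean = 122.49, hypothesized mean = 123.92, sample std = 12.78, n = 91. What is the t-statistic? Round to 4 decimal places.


t = (xbar - mu0) / (s/sqrt(n))
xbar - mu0 = 122.49 - 123.92 = -1.43
sqrt(91) ≈ 9.53939201
s/sqrt(n) = 12.78 / 9.53939201 ≈ 1.33970802
t = -1.43 / 1.33970802 ≈ -1.067397

-1.0674


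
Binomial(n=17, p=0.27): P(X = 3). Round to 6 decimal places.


P = C(n,k) * p^k * (1-p)^(n-k)
C(17,3) = 680
p^k = 0.27^3 = 0.019683
(1-p)^(n-k) = 0.73^14 ≈ 0.01220450
P = 680 * 0.019683 * 0.01220450 ≈ 0.163350

0.163350


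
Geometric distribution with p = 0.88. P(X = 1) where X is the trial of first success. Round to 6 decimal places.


P = (1-p)^(k-1) * p
(1-p)^(k-1) = 0.12^0 = 1
P = 1 * 0.88 = 0.88

0.880000


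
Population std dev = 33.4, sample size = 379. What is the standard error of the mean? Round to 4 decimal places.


SE = sigma / sqrt(n)
sqrt(379) ≈ 19.467922
SE = 33.4 / 19.467922 ≈ 1.715643

1.7156


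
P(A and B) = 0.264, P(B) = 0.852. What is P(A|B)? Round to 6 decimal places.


P(A|B) = P(A and B) / P(B) = 0.264 / 0.852 = 22/71 ≈ 0.30985915

0.309859


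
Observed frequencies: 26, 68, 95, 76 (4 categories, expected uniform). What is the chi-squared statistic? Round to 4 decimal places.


chi2 = sum((O-E)^2/E), E = total/4
total = 265, E = 265/4 = 66.25
(26 - 66.25)^2 / 66.25 = 1620.0625 / 66.25 = 25921/1060 ≈ 24.453774
(68 - 66.25)^2 / 66.25 = 3.0625 / 66.25 = 49/1060 ≈ 0.046226
(95 - 66.25)^2 / 66.25 = 826.5625 / 66.25 = 2645/212 ≈ 12.476415
(76 - 66.25)^2 / 66.25 = 95.0625 / 66.25 = 1521/1060 ≈ 1.434906
chi2 = 10179/265 ≈ 38.411321

38.4113


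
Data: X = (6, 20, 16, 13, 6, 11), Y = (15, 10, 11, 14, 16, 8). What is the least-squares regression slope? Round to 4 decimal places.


b = sum((xi-xbar)(yi-ybar)) / sum((xi-xbar)^2)
n = 6, xbar = 72/6 = 12, ybar = 74/6 = 37/3 ≈ 12.333333
Sxy = sum((xi-xbar)(yi-ybar)) = -56
Sxx = sum((xi-xbar)^2) = 154
b = Sxy / Sxx = -4/11 ≈ -0.363636

-0.3636


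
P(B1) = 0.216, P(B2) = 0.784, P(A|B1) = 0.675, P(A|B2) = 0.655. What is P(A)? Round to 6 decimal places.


P(A) = P(A|B1)*P(B1) + P(A|B2)*P(B2)
P(A|B1)*P(B1) = 0.675 * 0.216 = 0.1458
P(A|B2)*P(B2) = 0.655 * 0.784 = 0.51352
P(A) = 0.1458 + 0.51352 = 0.65932

0.659320


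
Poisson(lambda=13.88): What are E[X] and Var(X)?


E[X] = Var(X) = lambda = 13.88

13.88, 13.88


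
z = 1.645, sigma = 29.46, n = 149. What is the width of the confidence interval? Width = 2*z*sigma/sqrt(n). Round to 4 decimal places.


width = 2*z*sigma/sqrt(n)
2*z*sigma = 2 * 1.645 * 29.46 = 96.9234
sqrt(149) ≈ 12.206556
width = 96.9234 / 12.206556 ≈ 7.940274

7.9403


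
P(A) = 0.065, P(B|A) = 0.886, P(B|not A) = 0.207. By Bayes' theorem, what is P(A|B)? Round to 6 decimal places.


P(A|B) = P(B|A)*P(A) / P(B), P(B) = P(B|A)*P(A) + P(B|not A)*P(not A)
P(B|A)*P(A) = 0.886 * 0.065 = 0.05759
P(B|not A)*P(not A) = 0.207 * 0.935 = 0.193545
P(B) = 0.05759 + 0.193545 = 0.251135
P(A|B) = 0.05759 / 0.251135 ≈ 0.22931889

0.229319


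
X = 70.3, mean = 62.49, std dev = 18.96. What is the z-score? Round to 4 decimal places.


z = (X - mu) / sigma
X - mu = 70.3 - 62.49 = 7.81
z = 7.81 / 18.96 = 781/1896 ≈ 0.411920

0.4119


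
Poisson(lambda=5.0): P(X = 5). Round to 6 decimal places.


P = e^(-lam) * lam^k / k!
e^(-5.0) ≈ 0.006737947
lam^k = 5.0^5 = 3125
k! = 5! = 120
P = 0.006737947 * 3125 / 120 ≈ 0.175467

0.175467


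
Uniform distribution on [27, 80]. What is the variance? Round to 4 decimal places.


Var = (b-a)^2 / 12
(b-a)^2 = (80 - 27)^2 = 2809
Var = 2809/12 ≈ 234.083333

234.0833


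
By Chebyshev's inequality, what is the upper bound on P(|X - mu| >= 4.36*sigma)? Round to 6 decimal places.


P <= 1/k^2
k^2 = 4.36^2 = 19.0096
1/k^2 = 1 / 19.0096 ≈ 0.05260500

0.052605


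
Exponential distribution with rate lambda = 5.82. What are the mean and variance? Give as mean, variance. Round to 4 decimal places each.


mean = 1/lam, var = 1/lam^2
mean = 1 / 5.82 = 50/291 ≈ 0.171821
lam^2 = 5.82^2 = 33.8724
var = 1 / 33.8724 ≈ 0.029523

0.1718, 0.0295


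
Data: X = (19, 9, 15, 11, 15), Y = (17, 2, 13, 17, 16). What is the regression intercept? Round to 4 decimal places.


a = ybar - b*xbar, where b = sum((xi-xbar)(yi-ybar)) / sum((xi-xbar)^2)
n = 5, xbar = 69/5 = 13.8, ybar = 65/5 = 13
Sxy = sum((xi-xbar)(yi-ybar)) = 66
Sxx = sum((xi-xbar)^2) = 60.8
b = Sxy / Sxx = 165/152 ≈ 1.085526
a = 13 - 1.085526 * 13.8 = -301/152 ≈ -1.980263

-1.9803


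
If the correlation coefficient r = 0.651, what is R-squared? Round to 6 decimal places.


R^2 = r^2 = (0.651)^2 = 0.423801

0.423801


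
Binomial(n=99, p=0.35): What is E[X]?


E[X] = n*p = 99 * 0.35 = 34.65

34.65


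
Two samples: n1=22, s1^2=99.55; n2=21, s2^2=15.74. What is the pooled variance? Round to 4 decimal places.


sp^2 = ((n1-1)*s1^2 + (n2-1)*s2^2)/(n1+n2-2)
(n1-1)*s1^2 = 21 * 99.55 = 2090.55
(n2-1)*s2^2 = 20 * 15.74 = 314.8
numerator = 2090.55 + 314.8 = 2405.35
n1+n2-2 = 41
sp^2 = 2405.35 / 41 = 48107/820 ≈ 58.667073

58.6671


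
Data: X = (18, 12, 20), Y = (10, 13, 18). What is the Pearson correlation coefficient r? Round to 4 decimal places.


r = sum((xi-xbar)(yi-ybar)) / sqrt(sum((xi-xbar)^2) * sum((yi-ybar)^2))
n = 3, xbar = 50/3 ≈ 16.666667, ybar = 41/3 ≈ 13.666667
Sxy = sum((xi-xbar)(yi-ybar)) = 38/3 ≈ 12.666667
Sxx = sum((xi-xbar)^2) = 104/3 ≈ 34.666667
Syy = sum((yi-ybar)^2) = 98/3 ≈ 32.666667
sqrt(Sxx*Syy) ≈ 33.651812
r = Sxy / sqrt(Sxx*Syy) = 12.666667 / 33.651812 ≈ 0.376404

0.3764


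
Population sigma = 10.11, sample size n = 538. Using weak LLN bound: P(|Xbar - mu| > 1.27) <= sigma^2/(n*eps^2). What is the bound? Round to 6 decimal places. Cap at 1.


bound = min(1, sigma^2/(n*eps^2))
sigma^2 = 10.11^2 = 102.2121
n*eps^2 = 538 * 1.27^2 = 538 * 1.6129 = 867.7402
sigma^2/(n*eps^2) = 102.2121 / 867.7402 ≈ 0.11779113

0.117791


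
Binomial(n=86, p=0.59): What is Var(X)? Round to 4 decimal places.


Var = n*p*(1-p) = 86 * 0.59 * 0.41 = 20.8034

20.8034


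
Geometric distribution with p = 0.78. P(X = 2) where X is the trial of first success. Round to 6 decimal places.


P = (1-p)^(k-1) * p
(1-p)^(k-1) = 0.22^1 = 0.22
P = 0.22 * 0.78 = 0.1716

0.171600


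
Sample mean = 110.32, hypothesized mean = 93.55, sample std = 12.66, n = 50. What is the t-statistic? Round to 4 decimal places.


t = (xbar - mu0) / (s/sqrt(n))
xbar - mu0 = 110.32 - 93.55 = 16.77
sqrt(50) ≈ 7.07106781
s/sqrt(n) = 12.66 / 7.07106781 ≈ 1.79039437
t = 16.77 / 1.79039437 ≈ 9.366651

9.3667


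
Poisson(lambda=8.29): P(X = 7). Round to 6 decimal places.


P = e^(-lam) * lam^k / k!
e^(-8.29) ≈ 0.0002510145
lam^k = 8.29^7 ≈ 2690801.826776
k! = 7! = 5040
P = 0.0002510145 * 2690801.826776 / 5040 ≈ 0.134014

0.134014


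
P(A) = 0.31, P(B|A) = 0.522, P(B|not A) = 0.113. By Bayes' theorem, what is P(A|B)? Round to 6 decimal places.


P(A|B) = P(B|A)*P(A) / P(B), P(B) = P(B|A)*P(A) + P(B|not A)*P(not A)
P(B|A)*P(A) = 0.522 * 0.31 = 0.16182
P(B|not A)*P(not A) = 0.113 * 0.69 = 0.07797
P(B) = 0.16182 + 0.07797 = 0.23979
P(A|B) = 0.16182 / 0.23979 = 5394/7993 ≈ 0.67484049

0.674840


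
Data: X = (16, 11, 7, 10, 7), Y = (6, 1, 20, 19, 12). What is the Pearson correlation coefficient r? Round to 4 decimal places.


r = sum((xi-xbar)(yi-ybar)) / sqrt(sum((xi-xbar)^2) * sum((yi-ybar)^2))
n = 5, xbar = 51/5 = 10.2, ybar = 58/5 = 11.6
Sxy = sum((xi-xbar)(yi-ybar)) = -70.6
Sxx = sum((xi-xbar)^2) = 54.8
Syy = sum((yi-ybar)^2) = 269.2
sqrt(Sxx*Syy) ≈ 121.458470
r = Sxy / sqrt(Sxx*Syy) = -70.6 / 121.458470 ≈ -0.581269

-0.5813


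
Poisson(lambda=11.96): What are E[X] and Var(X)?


E[X] = Var(X) = lambda = 11.96

11.96, 11.96


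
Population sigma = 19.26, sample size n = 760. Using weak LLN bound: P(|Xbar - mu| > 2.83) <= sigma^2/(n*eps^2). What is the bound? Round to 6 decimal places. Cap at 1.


bound = min(1, sigma^2/(n*eps^2))
sigma^2 = 19.26^2 = 370.9476
n*eps^2 = 760 * 2.83^2 = 760 * 8.0089 = 6086.764
sigma^2/(n*eps^2) = 370.9476 / 6086.764 ≈ 0.06094332

0.060943


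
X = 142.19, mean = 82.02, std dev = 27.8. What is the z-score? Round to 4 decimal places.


z = (X - mu) / sigma
X - mu = 142.19 - 82.02 = 60.17
z = 60.17 / 27.8 = 6017/2780 ≈ 2.164388

2.1644


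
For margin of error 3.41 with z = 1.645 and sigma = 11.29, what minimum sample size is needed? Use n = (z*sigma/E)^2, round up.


z*sigma/E = 1.645 * 11.29 / 3.41 ≈ 5.446349
(z*sigma/E)^2 ≈ 29.662717
round up: n = 30

30


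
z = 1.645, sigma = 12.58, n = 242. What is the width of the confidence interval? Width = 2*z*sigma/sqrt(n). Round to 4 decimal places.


width = 2*z*sigma/sqrt(n)
2*z*sigma = 2 * 1.645 * 12.58 = 41.3882
sqrt(242) ≈ 15.556349
width = 41.3882 / 15.556349 ≈ 2.660534

2.6605


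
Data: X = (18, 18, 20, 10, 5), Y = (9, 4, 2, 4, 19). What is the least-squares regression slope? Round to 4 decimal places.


b = sum((xi-xbar)(yi-ybar)) / sum((xi-xbar)^2)
n = 5, xbar = 71/5 = 14.2, ybar = 38/5 = 7.6
Sxy = sum((xi-xbar)(yi-ybar)) = -130.6
Sxx = sum((xi-xbar)^2) = 164.8
b = Sxy / Sxx = -653/824 ≈ -0.792476

-0.7925


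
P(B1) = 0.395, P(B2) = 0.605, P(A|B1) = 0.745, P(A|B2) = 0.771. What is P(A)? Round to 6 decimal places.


P(A) = P(A|B1)*P(B1) + P(A|B2)*P(B2)
P(A|B1)*P(B1) = 0.745 * 0.395 = 0.294275
P(A|B2)*P(B2) = 0.771 * 0.605 = 0.466455
P(A) = 0.294275 + 0.466455 = 0.76073

0.760730


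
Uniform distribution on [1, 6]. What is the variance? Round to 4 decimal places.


Var = (b-a)^2 / 12
(b-a)^2 = (6 - 1)^2 = 25
Var = 25/12 ≈ 2.083333

2.0833


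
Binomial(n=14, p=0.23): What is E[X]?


E[X] = n*p = 14 * 0.23 = 3.22

3.22


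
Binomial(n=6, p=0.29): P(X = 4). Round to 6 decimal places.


P = C(n,k) * p^k * (1-p)^(n-k)
C(6,4) = 15
p^k = 0.29^4 = 0.00707281
(1-p)^(n-k) = 0.71^2 = 0.5041
P = 15 * 0.00707281 * 0.5041 ≈ 0.053481

0.053481


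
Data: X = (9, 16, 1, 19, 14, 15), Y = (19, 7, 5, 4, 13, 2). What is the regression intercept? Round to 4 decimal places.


a = ybar - b*xbar, where b = sum((xi-xbar)(yi-ybar)) / sum((xi-xbar)^2)
n = 6, xbar = 74/6 = 37/3 ≈ 12.333333, ybar = 50/6 = 25/3 ≈ 8.333333
Sxy = sum((xi-xbar)(yi-ybar)) = -122/3 ≈ -40.666667
Sxx = sum((xi-xbar)^2) = 622/3 ≈ 207.333333
b = Sxy / Sxx = -61/311 ≈ -0.196141
a = 8.333333 - (-0.196141) * 12.333333 = 3344/311 ≈ 10.752412

10.7524


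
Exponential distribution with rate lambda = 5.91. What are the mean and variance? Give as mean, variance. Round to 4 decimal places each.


mean = 1/lam, var = 1/lam^2
mean = 1 / 5.91 = 100/591 ≈ 0.169205
lam^2 = 5.91^2 = 34.9281
var = 1 / 34.9281 ≈ 0.028630

0.1692, 0.0286


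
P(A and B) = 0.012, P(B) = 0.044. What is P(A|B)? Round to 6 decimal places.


P(A|B) = P(A and B) / P(B) = 0.012 / 0.044 = 3/11 ≈ 0.27272727

0.272727


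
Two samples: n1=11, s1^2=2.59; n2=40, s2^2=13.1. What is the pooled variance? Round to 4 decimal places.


sp^2 = ((n1-1)*s1^2 + (n2-1)*s2^2)/(n1+n2-2)
(n1-1)*s1^2 = 10 * 2.59 = 25.9
(n2-1)*s2^2 = 39 * 13.1 = 510.9
numerator = 25.9 + 510.9 = 536.8
n1+n2-2 = 49
sp^2 = 536.8 / 49 = 2684/245 ≈ 10.955102

10.9551


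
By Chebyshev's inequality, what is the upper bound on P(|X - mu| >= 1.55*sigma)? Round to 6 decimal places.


P <= 1/k^2
k^2 = 1.55^2 = 2.4025
1/k^2 = 1 / 2.4025 = 400/961 ≈ 0.41623309

0.416233


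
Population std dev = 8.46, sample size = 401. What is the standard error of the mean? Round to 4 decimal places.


SE = sigma / sqrt(n)
sqrt(401) ≈ 20.024984
SE = 8.46 / 20.024984 ≈ 0.422472

0.4225


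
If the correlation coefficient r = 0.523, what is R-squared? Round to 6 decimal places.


R^2 = r^2 = (0.523)^2 = 0.273529

0.273529


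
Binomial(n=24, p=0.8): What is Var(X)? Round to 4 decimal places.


Var = n*p*(1-p) = 24 * 0.8 * 0.2 = 3.84

3.8400


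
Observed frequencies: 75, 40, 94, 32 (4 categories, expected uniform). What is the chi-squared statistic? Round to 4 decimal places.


chi2 = sum((O-E)^2/E), E = total/4
total = 241, E = 241/4 = 60.25
(75 - 60.25)^2 / 60.25 = 217.5625 / 60.25 = 3481/964 ≈ 3.610996
(40 - 60.25)^2 / 60.25 = 410.0625 / 60.25 = 6561/964 ≈ 6.806017
(94 - 60.25)^2 / 60.25 = 1139.0625 / 60.25 = 18225/964 ≈ 18.905602
(32 - 60.25)^2 / 60.25 = 798.0625 / 60.25 = 12769/964 ≈ 13.245851
chi2 = 10259/241 ≈ 42.568465

42.5685


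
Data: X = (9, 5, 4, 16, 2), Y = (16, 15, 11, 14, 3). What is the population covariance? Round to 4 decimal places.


Cov = (1/n)*sum((xi-xbar)(yi-ybar))
n = 5, xbar = 36/5 = 7.2, ybar = 59/5 = 11.8
sum((xi-xbar)(yi-ybar)) = 68.2
Cov = 68.2 / 5 = 13.64

13.6400


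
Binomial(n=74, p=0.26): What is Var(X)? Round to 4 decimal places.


Var = n*p*(1-p) = 74 * 0.26 * 0.74 = 14.2376

14.2376


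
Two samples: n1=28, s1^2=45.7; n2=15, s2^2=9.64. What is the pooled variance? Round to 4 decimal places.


sp^2 = ((n1-1)*s1^2 + (n2-1)*s2^2)/(n1+n2-2)
(n1-1)*s1^2 = 27 * 45.7 = 1233.9
(n2-1)*s2^2 = 14 * 9.64 = 134.96
numerator = 1233.9 + 134.96 = 1368.86
n1+n2-2 = 41
sp^2 = 1368.86 / 41 = 68443/2050 ≈ 33.386829

33.3868


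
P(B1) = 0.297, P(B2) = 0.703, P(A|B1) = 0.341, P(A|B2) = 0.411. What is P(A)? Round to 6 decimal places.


P(A) = P(A|B1)*P(B1) + P(A|B2)*P(B2)
P(A|B1)*P(B1) = 0.341 * 0.297 = 0.101277
P(A|B2)*P(B2) = 0.411 * 0.703 = 0.288933
P(A) = 0.101277 + 0.288933 = 0.39021

0.390210


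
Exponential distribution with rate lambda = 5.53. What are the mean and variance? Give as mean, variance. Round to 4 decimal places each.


mean = 1/lam, var = 1/lam^2
mean = 1 / 5.53 = 100/553 ≈ 0.180832
lam^2 = 5.53^2 = 30.5809
var = 1 / 30.5809 ≈ 0.032700

0.1808, 0.0327


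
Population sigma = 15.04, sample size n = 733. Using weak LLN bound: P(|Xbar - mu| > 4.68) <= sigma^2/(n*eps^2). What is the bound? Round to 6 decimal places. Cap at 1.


bound = min(1, sigma^2/(n*eps^2))
sigma^2 = 15.04^2 = 226.2016
n*eps^2 = 733 * 4.68^2 = 733 * 21.9024 = 16054.4592
sigma^2/(n*eps^2) = 226.2016 / 16054.4592 ≈ 0.01408964

0.014090


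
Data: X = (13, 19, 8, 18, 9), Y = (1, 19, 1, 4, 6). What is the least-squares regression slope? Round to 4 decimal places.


b = sum((xi-xbar)(yi-ybar)) / sum((xi-xbar)^2)
n = 5, xbar = 67/5 = 13.4, ybar = 31/5 = 6.2
Sxy = sum((xi-xbar)(yi-ybar)) = 92.6
Sxx = sum((xi-xbar)^2) = 101.2
b = Sxy / Sxx = 463/506 ≈ 0.915020

0.9150


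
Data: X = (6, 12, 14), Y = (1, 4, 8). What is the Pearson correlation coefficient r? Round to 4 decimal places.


r = sum((xi-xbar)(yi-ybar)) / sqrt(sum((xi-xbar)^2) * sum((yi-ybar)^2))
n = 3, xbar = 32/3 ≈ 10.666667, ybar = 13/3 ≈ 4.333333
Sxy = sum((xi-xbar)(yi-ybar)) = 82/3 ≈ 27.333333
Sxx = sum((xi-xbar)^2) = 104/3 ≈ 34.666667
Syy = sum((yi-ybar)^2) = 74/3 ≈ 24.666667
sqrt(Sxx*Syy) ≈ 29.242283
r = Sxy / sqrt(Sxx*Syy) = 27.333333 / 29.242283 ≈ 0.934720

0.9347


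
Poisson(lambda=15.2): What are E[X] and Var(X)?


E[X] = Var(X) = lambda = 15.2

15.2, 15.2


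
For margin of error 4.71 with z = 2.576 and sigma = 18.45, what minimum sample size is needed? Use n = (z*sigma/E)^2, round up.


z*sigma/E = 2.576 * 18.45 / 4.71 = 39606/3925 ≈ 10.090701
(z*sigma/E)^2 ≈ 101.822239
round up: n = 102

102


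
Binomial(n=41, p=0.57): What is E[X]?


E[X] = n*p = 41 * 0.57 = 23.37

23.37


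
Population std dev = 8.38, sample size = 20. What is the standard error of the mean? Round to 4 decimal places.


SE = sigma / sqrt(n)
sqrt(20) ≈ 4.472136
SE = 8.38 / 4.472136 ≈ 1.873825

1.8738


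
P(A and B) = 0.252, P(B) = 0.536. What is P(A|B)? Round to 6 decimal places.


P(A|B) = P(A and B) / P(B) = 0.252 / 0.536 = 63/134 ≈ 0.47014925

0.470149


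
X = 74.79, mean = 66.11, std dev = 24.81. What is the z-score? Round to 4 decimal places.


z = (X - mu) / sigma
X - mu = 74.79 - 66.11 = 8.68
z = 8.68 / 24.81 = 868/2481 ≈ 0.349859

0.3499


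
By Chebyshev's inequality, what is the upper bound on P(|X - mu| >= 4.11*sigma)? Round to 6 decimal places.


P <= 1/k^2
k^2 = 4.11^2 = 16.8921
1/k^2 = 1 / 16.8921 ≈ 0.05919927

0.059199


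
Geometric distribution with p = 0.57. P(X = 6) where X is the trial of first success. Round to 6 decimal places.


P = (1-p)^(k-1) * p
(1-p)^(k-1) = 0.43^5 ≈ 0.01470084
P = 0.01470084 * 0.57 ≈ 0.008379481

0.008379


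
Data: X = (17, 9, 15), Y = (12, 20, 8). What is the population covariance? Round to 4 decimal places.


Cov = (1/n)*sum((xi-xbar)(yi-ybar))
n = 3, xbar = 41/3 ≈ 13.666667, ybar = 40/3 ≈ 13.333333
sum((xi-xbar)(yi-ybar)) = -128/3 ≈ -42.666667
Cov = -42.666667 / 3 = -128/9 ≈ -14.222222

-14.2222


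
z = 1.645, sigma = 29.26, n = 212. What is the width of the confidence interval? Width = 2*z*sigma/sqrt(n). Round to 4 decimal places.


width = 2*z*sigma/sqrt(n)
2*z*sigma = 2 * 1.645 * 29.26 = 96.2654
sqrt(212) ≈ 14.560220
width = 96.2654 / 14.560220 ≈ 6.611535

6.6115


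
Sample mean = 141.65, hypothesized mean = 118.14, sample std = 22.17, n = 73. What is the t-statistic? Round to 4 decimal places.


t = (xbar - mu0) / (s/sqrt(n))
xbar - mu0 = 141.65 - 118.14 = 23.51
sqrt(73) ≈ 8.54400375
s/sqrt(n) = 22.17 / 8.54400375 ≈ 2.59480223
t = 23.51 / 2.59480223 ≈ 9.060421

9.0604


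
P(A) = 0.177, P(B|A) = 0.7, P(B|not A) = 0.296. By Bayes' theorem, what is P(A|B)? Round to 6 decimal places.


P(A|B) = P(B|A)*P(A) / P(B), P(B) = P(B|A)*P(A) + P(B|not A)*P(not A)
P(B|A)*P(A) = 0.7 * 0.177 = 0.1239
P(B|not A)*P(not A) = 0.296 * 0.823 = 0.243608
P(B) = 0.1239 + 0.243608 = 0.367508
P(A|B) = 0.1239 / 0.367508 ≈ 0.33713552

0.337136


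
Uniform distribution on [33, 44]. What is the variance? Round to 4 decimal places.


Var = (b-a)^2 / 12
(b-a)^2 = (44 - 33)^2 = 121
Var = 121/12 ≈ 10.083333

10.0833


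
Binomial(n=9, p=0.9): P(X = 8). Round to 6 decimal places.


P = C(n,k) * p^k * (1-p)^(n-k)
C(9,8) = 9
p^k = 0.9^8 ≈ 0.4304672
(1-p)^(n-k) = 0.1^1 = 0.1
P = 9 * 0.4304672 * 0.1 ≈ 0.387420

0.387420


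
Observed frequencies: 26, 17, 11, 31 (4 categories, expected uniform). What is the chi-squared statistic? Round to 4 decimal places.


chi2 = sum((O-E)^2/E), E = total/4
total = 85, E = 85/4 = 21.25
(26 - 21.25)^2 / 21.25 = 22.5625 / 21.25 = 361/340 ≈ 1.061765
(17 - 21.25)^2 / 21.25 = 18.0625 / 21.25 = 0.85
(11 - 21.25)^2 / 21.25 = 105.0625 / 21.25 = 1681/340 ≈ 4.944118
(31 - 21.25)^2 / 21.25 = 95.0625 / 21.25 = 1521/340 ≈ 4.473529
chi2 = 963/85 ≈ 11.329412

11.3294


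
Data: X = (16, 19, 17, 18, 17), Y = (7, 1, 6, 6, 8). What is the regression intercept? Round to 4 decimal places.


a = ybar - b*xbar, where b = sum((xi-xbar)(yi-ybar)) / sum((xi-xbar)^2)
n = 5, xbar = 87/5 = 17.4, ybar = 28/5 = 5.6
Sxy = sum((xi-xbar)(yi-ybar)) = -10.2
Sxx = sum((xi-xbar)^2) = 5.2
b = Sxy / Sxx = -51/26 ≈ -1.961538
a = 5.6 - (-1.961538) * 17.4 = 1033/26 ≈ 39.730769

39.7308


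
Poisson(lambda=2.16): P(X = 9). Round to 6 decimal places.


P = e^(-lam) * lam^k / k!
e^(-2.16) ≈ 0.1153251
lam^k = 2.16^9 ≈ 1023.490369
k! = 9! = 362880
P = 0.1153251 * 1023.490369 / 362880 ≈ 0.000325

0.000325


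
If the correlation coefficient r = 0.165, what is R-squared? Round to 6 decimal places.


R^2 = r^2 = (0.165)^2 = 0.027225

0.027225


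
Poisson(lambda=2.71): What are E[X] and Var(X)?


E[X] = Var(X) = lambda = 2.71

2.71, 2.71


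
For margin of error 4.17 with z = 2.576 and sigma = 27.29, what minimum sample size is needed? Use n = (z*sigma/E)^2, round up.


z*sigma/E = 2.576 * 27.29 / 4.17 ≈ 16.858283
(z*sigma/E)^2 ≈ 284.201705
round up: n = 285

285


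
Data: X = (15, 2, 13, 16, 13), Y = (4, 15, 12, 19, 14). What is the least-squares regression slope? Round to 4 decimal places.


b = sum((xi-xbar)(yi-ybar)) / sum((xi-xbar)^2)
n = 5, xbar = 59/5 = 11.8, ybar = 64/5 = 12.8
Sxy = sum((xi-xbar)(yi-ybar)) = -23.2
Sxx = sum((xi-xbar)^2) = 126.8
b = Sxy / Sxx = -58/317 ≈ -0.182965

-0.1830


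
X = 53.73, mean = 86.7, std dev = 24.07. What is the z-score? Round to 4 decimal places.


z = (X - mu) / sigma
X - mu = 53.73 - 86.7 = -32.97
z = -32.97 / 24.07 = -3297/2407 ≈ -1.369755

-1.3698


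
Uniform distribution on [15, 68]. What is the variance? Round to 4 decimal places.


Var = (b-a)^2 / 12
(b-a)^2 = (68 - 15)^2 = 2809
Var = 2809/12 ≈ 234.083333

234.0833


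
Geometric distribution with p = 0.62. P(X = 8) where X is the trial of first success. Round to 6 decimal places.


P = (1-p)^(k-1) * p
(1-p)^(k-1) = 0.38^7 ≈ 0.001144156
P = 0.001144156 * 0.62 ≈ 0.0007093766

0.000709


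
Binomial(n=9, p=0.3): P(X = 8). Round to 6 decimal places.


P = C(n,k) * p^k * (1-p)^(n-k)
C(9,8) = 9
p^k = 0.3^8 = 0.00006561
(1-p)^(n-k) = 0.7^1 = 0.7
P = 9 * 0.00006561 * 0.7 ≈ 0.000413

0.000413


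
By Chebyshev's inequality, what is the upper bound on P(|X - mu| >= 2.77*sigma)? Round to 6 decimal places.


P <= 1/k^2
k^2 = 2.77^2 = 7.6729
1/k^2 = 1 / 7.6729 ≈ 0.13032882

0.130329


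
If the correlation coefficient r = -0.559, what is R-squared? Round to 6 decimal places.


R^2 = r^2 = (-0.559)^2 = 0.312481

0.312481


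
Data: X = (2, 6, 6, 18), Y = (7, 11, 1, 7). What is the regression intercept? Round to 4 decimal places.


a = ybar - b*xbar, where b = sum((xi-xbar)(yi-ybar)) / sum((xi-xbar)^2)
n = 4, xbar = 32/4 = 8, ybar = 26/4 = 6.5
Sxy = sum((xi-xbar)(yi-ybar)) = 4
Sxx = sum((xi-xbar)^2) = 144
b = Sxy / Sxx = 1/36 ≈ 0.027778
a = 6.5 - 0.027778 * 8 = 113/18 ≈ 6.277778

6.2778


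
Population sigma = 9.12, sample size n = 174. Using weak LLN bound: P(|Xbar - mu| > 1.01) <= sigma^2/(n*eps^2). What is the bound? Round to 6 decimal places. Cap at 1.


bound = min(1, sigma^2/(n*eps^2))
sigma^2 = 9.12^2 = 83.1744
n*eps^2 = 174 * 1.01^2 = 174 * 1.0201 = 177.4974
sigma^2/(n*eps^2) = 83.1744 / 177.4974 ≈ 0.46859503

0.468595


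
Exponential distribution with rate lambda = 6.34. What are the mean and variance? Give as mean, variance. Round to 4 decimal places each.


mean = 1/lam, var = 1/lam^2
mean = 1 / 6.34 = 50/317 ≈ 0.157729
lam^2 = 6.34^2 = 40.1956
var = 1 / 40.1956 ≈ 0.024878

0.1577, 0.0249


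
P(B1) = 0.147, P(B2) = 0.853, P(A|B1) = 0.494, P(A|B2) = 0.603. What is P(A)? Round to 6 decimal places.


P(A) = P(A|B1)*P(B1) + P(A|B2)*P(B2)
P(A|B1)*P(B1) = 0.494 * 0.147 = 0.072618
P(A|B2)*P(B2) = 0.603 * 0.853 = 0.514359
P(A) = 0.072618 + 0.514359 = 0.586977

0.586977


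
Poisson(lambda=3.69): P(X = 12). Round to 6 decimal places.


P = e^(-lam) * lam^k / k!
e^(-3.69) ≈ 0.02497200
lam^k = 3.69^12 ≈ 6372596.106926
k! = 12! = 479001600
P = 0.02497200 * 6372596.106926 / 479001600 ≈ 0.000332

0.000332


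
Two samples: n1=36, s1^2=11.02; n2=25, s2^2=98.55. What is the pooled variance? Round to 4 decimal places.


sp^2 = ((n1-1)*s1^2 + (n2-1)*s2^2)/(n1+n2-2)
(n1-1)*s1^2 = 35 * 11.02 = 385.7
(n2-1)*s2^2 = 24 * 98.55 = 2365.2
numerator = 385.7 + 2365.2 = 2750.9
n1+n2-2 = 59
sp^2 = 2750.9 / 59 = 27509/590 ≈ 46.625424

46.6254


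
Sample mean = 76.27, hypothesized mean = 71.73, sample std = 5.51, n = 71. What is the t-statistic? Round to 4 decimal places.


t = (xbar - mu0) / (s/sqrt(n))
xbar - mu0 = 76.27 - 71.73 = 4.54
sqrt(71) ≈ 8.42614977
s/sqrt(n) = 5.51 / 8.42614977 ≈ 0.65391669
t = 4.54 / 0.65391669 ≈ 6.942780

6.9428


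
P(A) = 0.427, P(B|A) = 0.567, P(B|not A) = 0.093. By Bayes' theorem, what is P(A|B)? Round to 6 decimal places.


P(A|B) = P(B|A)*P(A) / P(B), P(B) = P(B|A)*P(A) + P(B|not A)*P(not A)
P(B|A)*P(A) = 0.567 * 0.427 = 0.242109
P(B|not A)*P(not A) = 0.093 * 0.573 = 0.053289
P(B) = 0.242109 + 0.053289 = 0.295398
P(A|B) = 0.242109 / 0.295398 ≈ 0.81960271

0.819603


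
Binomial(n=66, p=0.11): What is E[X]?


E[X] = n*p = 66 * 0.11 = 7.26

7.26


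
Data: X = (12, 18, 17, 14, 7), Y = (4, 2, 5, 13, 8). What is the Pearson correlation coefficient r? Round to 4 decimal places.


r = sum((xi-xbar)(yi-ybar)) / sqrt(sum((xi-xbar)^2) * sum((yi-ybar)^2))
n = 5, xbar = 68/5 = 13.6, ybar = 32/5 = 6.4
Sxy = sum((xi-xbar)(yi-ybar)) = -28.2
Sxx = sum((xi-xbar)^2) = 77.2
Syy = sum((yi-ybar)^2) = 73.2
sqrt(Sxx*Syy) ≈ 75.173400
r = Sxy / sqrt(Sxx*Syy) = -28.2 / 75.173400 ≈ -0.375133

-0.3751


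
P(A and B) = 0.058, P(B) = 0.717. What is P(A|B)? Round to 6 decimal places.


P(A|B) = P(A and B) / P(B) = 0.058 / 0.717 = 58/717 ≈ 0.08089261

0.080893


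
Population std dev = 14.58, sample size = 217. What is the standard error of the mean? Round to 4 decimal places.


SE = sigma / sqrt(n)
sqrt(217) ≈ 14.730920
SE = 14.58 / 14.730920 ≈ 0.989755

0.9898


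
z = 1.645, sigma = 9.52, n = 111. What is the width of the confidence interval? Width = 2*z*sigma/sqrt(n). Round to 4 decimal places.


width = 2*z*sigma/sqrt(n)
2*z*sigma = 2 * 1.645 * 9.52 = 31.3208
sqrt(111) ≈ 10.535654
width = 31.3208 / 10.535654 ≈ 2.972839

2.9728


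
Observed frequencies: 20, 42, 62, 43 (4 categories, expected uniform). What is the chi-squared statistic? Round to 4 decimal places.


chi2 = sum((O-E)^2/E), E = total/4
total = 167, E = 167/4 = 41.75
(20 - 41.75)^2 / 41.75 = 473.0625 / 41.75 = 7569/668 ≈ 11.330838
(42 - 41.75)^2 / 41.75 = 0.0625 / 41.75 = 1/668 ≈ 0.001497
(62 - 41.75)^2 / 41.75 = 410.0625 / 41.75 = 6561/668 ≈ 9.821856
(43 - 41.75)^2 / 41.75 = 1.5625 / 41.75 = 25/668 ≈ 0.037425
chi2 = 3539/167 ≈ 21.191617

21.1916


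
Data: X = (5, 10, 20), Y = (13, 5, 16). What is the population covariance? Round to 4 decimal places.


Cov = (1/n)*sum((xi-xbar)(yi-ybar))
n = 3, xbar = 35/3 ≈ 11.666667, ybar = 34/3 ≈ 11.333333
sum((xi-xbar)(yi-ybar)) = 115/3 ≈ 38.333333
Cov = 38.333333 / 3 = 115/9 ≈ 12.777778

12.7778


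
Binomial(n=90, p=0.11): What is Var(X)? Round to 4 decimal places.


Var = n*p*(1-p) = 90 * 0.11 * 0.89 = 8.811

8.8110


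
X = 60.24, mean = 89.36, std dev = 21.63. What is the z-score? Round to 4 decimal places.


z = (X - mu) / sigma
X - mu = 60.24 - 89.36 = -29.12
z = -29.12 / 21.63 = -416/309 ≈ -1.346278

-1.3463


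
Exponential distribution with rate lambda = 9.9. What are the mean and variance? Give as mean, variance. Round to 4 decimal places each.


mean = 1/lam, var = 1/lam^2
mean = 1 / 9.9 = 10/99 ≈ 0.101010
lam^2 = 9.9^2 = 98.01
var = 1 / 98.01 = 100/9801 ≈ 0.010203

0.1010, 0.0102


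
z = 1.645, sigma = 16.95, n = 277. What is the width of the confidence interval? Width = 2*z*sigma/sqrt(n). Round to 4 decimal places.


width = 2*z*sigma/sqrt(n)
2*z*sigma = 2 * 1.645 * 16.95 = 55.7655
sqrt(277) ≈ 16.643317
width = 55.7655 / 16.643317 ≈ 3.350624

3.3506


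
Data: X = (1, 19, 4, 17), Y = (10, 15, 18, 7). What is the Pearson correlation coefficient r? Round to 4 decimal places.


r = sum((xi-xbar)(yi-ybar)) / sqrt(sum((xi-xbar)^2) * sum((yi-ybar)^2))
n = 4, xbar = 41/4 = 10.25, ybar = 50/4 = 12.5
Sxy = sum((xi-xbar)(yi-ybar)) = -26.5
Sxx = sum((xi-xbar)^2) = 246.75
Syy = sum((yi-ybar)^2) = 73
sqrt(Sxx*Syy) ≈ 134.211587
r = Sxy / sqrt(Sxx*Syy) = -26.5 / 134.211587 ≈ -0.197449

-0.1974


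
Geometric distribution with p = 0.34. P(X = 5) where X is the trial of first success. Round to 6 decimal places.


P = (1-p)^(k-1) * p
(1-p)^(k-1) = 0.66^4 ≈ 0.1897474
P = 0.1897474 * 0.34 ≈ 0.06451410

0.064514


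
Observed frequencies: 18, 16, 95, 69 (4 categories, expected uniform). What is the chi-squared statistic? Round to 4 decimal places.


chi2 = sum((O-E)^2/E), E = total/4
total = 198, E = 198/4 = 49.5
(18 - 49.5)^2 / 49.5 = 992.25 / 49.5 = 441/22 ≈ 20.045455
(16 - 49.5)^2 / 49.5 = 1122.25 / 49.5 = 4489/198 ≈ 22.671717
(95 - 49.5)^2 / 49.5 = 2070.25 / 49.5 = 8281/198 ≈ 41.823232
(69 - 49.5)^2 / 49.5 = 380.25 / 49.5 = 169/22 ≈ 7.681818
chi2 = 830/9 ≈ 92.222222

92.2222


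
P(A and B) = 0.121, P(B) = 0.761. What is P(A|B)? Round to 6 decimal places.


P(A|B) = P(A and B) / P(B) = 0.121 / 0.761 = 121/761 ≈ 0.15900131

0.159001


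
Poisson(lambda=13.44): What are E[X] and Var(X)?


E[X] = Var(X) = lambda = 13.44

13.44, 13.44


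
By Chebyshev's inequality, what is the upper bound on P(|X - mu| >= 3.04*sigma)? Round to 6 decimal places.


P <= 1/k^2
k^2 = 3.04^2 = 9.2416
1/k^2 = 1 / 9.2416 = 625/5776 ≈ 0.10820637

0.108206


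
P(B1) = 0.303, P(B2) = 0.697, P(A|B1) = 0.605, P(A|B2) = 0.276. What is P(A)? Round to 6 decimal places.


P(A) = P(A|B1)*P(B1) + P(A|B2)*P(B2)
P(A|B1)*P(B1) = 0.605 * 0.303 = 0.183315
P(A|B2)*P(B2) = 0.276 * 0.697 = 0.192372
P(A) = 0.183315 + 0.192372 = 0.375687

0.375687


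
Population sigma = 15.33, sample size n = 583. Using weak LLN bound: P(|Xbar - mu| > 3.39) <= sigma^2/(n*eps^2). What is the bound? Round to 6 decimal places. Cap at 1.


bound = min(1, sigma^2/(n*eps^2))
sigma^2 = 15.33^2 = 235.0089
n*eps^2 = 583 * 3.39^2 = 583 * 11.4921 = 6699.8943
sigma^2/(n*eps^2) = 235.0089 / 6699.8943 ≈ 0.03507651

0.035077


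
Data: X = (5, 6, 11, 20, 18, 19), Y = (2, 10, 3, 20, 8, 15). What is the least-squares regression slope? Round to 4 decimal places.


b = sum((xi-xbar)(yi-ybar)) / sum((xi-xbar)^2)
n = 6, xbar = 79/6 ≈ 13.166667, ybar = 58/6 = 29/3 ≈ 9.666667
Sxy = sum((xi-xbar)(yi-ybar)) = 505/3 ≈ 168.333333
Sxx = sum((xi-xbar)^2) = 1361/6 ≈ 226.833333
b = Sxy / Sxx = 1010/1361 ≈ 0.742101

0.7421


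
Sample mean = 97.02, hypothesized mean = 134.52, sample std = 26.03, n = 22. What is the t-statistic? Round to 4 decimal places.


t = (xbar - mu0) / (s/sqrt(n))
xbar - mu0 = 97.02 - 134.52 = -37.5
sqrt(22) ≈ 4.69041576
s/sqrt(n) = 26.03 / 4.69041576 ≈ 5.54961465
t = -37.5 / 5.54961465 ≈ -6.757226

-6.7572


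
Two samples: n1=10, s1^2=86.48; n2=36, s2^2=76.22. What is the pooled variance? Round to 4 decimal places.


sp^2 = ((n1-1)*s1^2 + (n2-1)*s2^2)/(n1+n2-2)
(n1-1)*s1^2 = 9 * 86.48 = 778.32
(n2-1)*s2^2 = 35 * 76.22 = 2667.7
numerator = 778.32 + 2667.7 = 3446.02
n1+n2-2 = 44
sp^2 = 3446.02 / 44 = 172301/2200 ≈ 78.318636

78.3186


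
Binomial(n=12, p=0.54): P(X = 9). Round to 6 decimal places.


P = C(n,k) * p^k * (1-p)^(n-k)
C(12,9) = 220
p^k = 0.54^9 ≈ 0.003904306
(1-p)^(n-k) = 0.46^3 = 0.097336
P = 220 * 0.003904306 * 0.097336 ≈ 0.083606

0.083606


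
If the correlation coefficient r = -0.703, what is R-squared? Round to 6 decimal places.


R^2 = r^2 = (-0.703)^2 = 0.494209

0.494209


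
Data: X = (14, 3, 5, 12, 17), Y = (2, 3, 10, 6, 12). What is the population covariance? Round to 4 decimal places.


Cov = (1/n)*sum((xi-xbar)(yi-ybar))
n = 5, xbar = 51/5 = 10.2, ybar = 33/5 = 6.6
sum((xi-xbar)(yi-ybar)) = 26.4
Cov = 26.4 / 5 = 5.28

5.2800


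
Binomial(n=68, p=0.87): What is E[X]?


E[X] = n*p = 68 * 0.87 = 59.16

59.16


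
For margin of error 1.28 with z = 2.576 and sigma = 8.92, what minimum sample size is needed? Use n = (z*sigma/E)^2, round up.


z*sigma/E = 2.576 * 8.92 / 1.28 = 17.9515
(z*sigma/E)^2 ≈ 322.256352
round up: n = 323

323


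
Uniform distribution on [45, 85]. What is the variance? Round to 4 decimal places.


Var = (b-a)^2 / 12
(b-a)^2 = (85 - 45)^2 = 1600
Var = 1600/12 ≈ 133.333333

133.3333


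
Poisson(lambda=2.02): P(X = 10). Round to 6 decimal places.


P = e^(-lam) * lam^k / k!
e^(-2.02) ≈ 0.1326555
lam^k = 2.02^10 ≈ 1131.133056
k! = 10! = 3628800
P = 0.1326555 * 1131.133056 / 3628800 ≈ 0.000041

0.000041


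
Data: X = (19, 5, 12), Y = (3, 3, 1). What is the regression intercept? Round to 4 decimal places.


a = ybar - b*xbar, where b = sum((xi-xbar)(yi-ybar)) / sum((xi-xbar)^2)
n = 3, xbar = 36/3 = 12, ybar = 7/3 ≈ 2.333333
Sxy = sum((xi-xbar)(yi-ybar)) = 0
Sxx = sum((xi-xbar)^2) = 98
b = Sxy / Sxx = 0
a = 2.333333 - 0 * 12 = 7/3 ≈ 2.333333

2.3333


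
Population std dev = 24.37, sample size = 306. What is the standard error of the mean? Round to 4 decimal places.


SE = sigma / sqrt(n)
sqrt(306) ≈ 17.492856
SE = 24.37 / 17.492856 ≈ 1.393140

1.3931


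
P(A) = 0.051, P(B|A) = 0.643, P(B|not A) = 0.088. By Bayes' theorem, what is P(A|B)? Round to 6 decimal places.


P(A|B) = P(B|A)*P(A) / P(B), P(B) = P(B|A)*P(A) + P(B|not A)*P(not A)
P(B|A)*P(A) = 0.643 * 0.051 = 0.032793
P(B|not A)*P(not A) = 0.088 * 0.949 = 0.083512
P(B) = 0.032793 + 0.083512 = 0.116305
P(A|B) = 0.032793 / 0.116305 ≈ 0.28195692

0.281957


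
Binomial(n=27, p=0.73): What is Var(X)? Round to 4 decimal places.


Var = n*p*(1-p) = 27 * 0.73 * 0.27 = 5.3217

5.3217


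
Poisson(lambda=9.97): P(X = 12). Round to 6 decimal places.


P = e^(-lam) * lam^k / k!
e^(-9.97) ≈ 0.00004678256
lam^k = 9.97^12 ≈ 964588099903.215867
k! = 12! = 479001600
P = 0.00004678256 * 964588099903.215867 / 479001600 ≈ 0.094208

0.094208


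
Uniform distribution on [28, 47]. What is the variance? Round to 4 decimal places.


Var = (b-a)^2 / 12
(b-a)^2 = (47 - 28)^2 = 361
Var = 361/12 ≈ 30.083333

30.0833


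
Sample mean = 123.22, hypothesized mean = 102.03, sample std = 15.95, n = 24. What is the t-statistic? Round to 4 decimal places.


t = (xbar - mu0) / (s/sqrt(n))
xbar - mu0 = 123.22 - 102.03 = 21.19
sqrt(24) ≈ 4.89897949
s/sqrt(n) = 15.95 / 4.89897949 ≈ 3.25578012
t = 21.19 / 3.25578012 ≈ 6.508425

6.5084


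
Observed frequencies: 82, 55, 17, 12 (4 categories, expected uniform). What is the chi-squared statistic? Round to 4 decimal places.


chi2 = sum((O-E)^2/E), E = total/4
total = 166, E = 166/4 = 41.5
(82 - 41.5)^2 / 41.5 = 1640.25 / 41.5 = 6561/166 ≈ 39.524096
(55 - 41.5)^2 / 41.5 = 182.25 / 41.5 = 729/166 ≈ 4.391566
(17 - 41.5)^2 / 41.5 = 600.25 / 41.5 = 2401/166 ≈ 14.463855
(12 - 41.5)^2 / 41.5 = 870.25 / 41.5 = 3481/166 ≈ 20.969880
chi2 = 6586/83 ≈ 79.349398

79.3494


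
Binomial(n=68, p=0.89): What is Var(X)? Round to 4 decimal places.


Var = n*p*(1-p) = 68 * 0.89 * 0.11 = 6.6572

6.6572


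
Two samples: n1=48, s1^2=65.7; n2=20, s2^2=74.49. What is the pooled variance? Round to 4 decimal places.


sp^2 = ((n1-1)*s1^2 + (n2-1)*s2^2)/(n1+n2-2)
(n1-1)*s1^2 = 47 * 65.7 = 3087.9
(n2-1)*s2^2 = 19 * 74.49 = 1415.31
numerator = 3087.9 + 1415.31 = 4503.21
n1+n2-2 = 66
sp^2 = 4503.21 / 66 = 150107/2200 ≈ 68.230455

68.2305


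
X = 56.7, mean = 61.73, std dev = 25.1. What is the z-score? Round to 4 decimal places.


z = (X - mu) / sigma
X - mu = 56.7 - 61.73 = -5.03
z = -5.03 / 25.1 = -503/2510 ≈ -0.200398

-0.2004


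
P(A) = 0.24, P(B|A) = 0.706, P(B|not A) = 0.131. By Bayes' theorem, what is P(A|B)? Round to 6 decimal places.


P(A|B) = P(B|A)*P(A) / P(B), P(B) = P(B|A)*P(A) + P(B|not A)*P(not A)
P(B|A)*P(A) = 0.706 * 0.24 = 0.16944
P(B|not A)*P(not A) = 0.131 * 0.76 = 0.09956
P(B) = 0.16944 + 0.09956 = 0.269
P(A|B) = 0.16944 / 0.269 = 4236/6725 ≈ 0.62988848

0.629888


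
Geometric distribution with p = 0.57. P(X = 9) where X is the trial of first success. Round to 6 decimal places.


P = (1-p)^(k-1) * p
(1-p)^(k-1) = 0.43^8 ≈ 0.001168820
P = 0.001168820 * 0.57 ≈ 0.0006662274

0.000666


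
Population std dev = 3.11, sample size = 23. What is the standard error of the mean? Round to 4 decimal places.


SE = sigma / sqrt(n)
sqrt(23) ≈ 4.795832
SE = 3.11 / 4.795832 ≈ 0.648480

0.6485


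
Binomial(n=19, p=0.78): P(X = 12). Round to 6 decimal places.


P = C(n,k) * p^k * (1-p)^(n-k)
C(19,12) = 50388
p^k = 0.78^12 ≈ 0.05071486
(1-p)^(n-k) = 0.22^7 ≈ 0.00002494358
P = 50388 * 0.05071486 * 0.00002494358 ≈ 0.063741

0.063741
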